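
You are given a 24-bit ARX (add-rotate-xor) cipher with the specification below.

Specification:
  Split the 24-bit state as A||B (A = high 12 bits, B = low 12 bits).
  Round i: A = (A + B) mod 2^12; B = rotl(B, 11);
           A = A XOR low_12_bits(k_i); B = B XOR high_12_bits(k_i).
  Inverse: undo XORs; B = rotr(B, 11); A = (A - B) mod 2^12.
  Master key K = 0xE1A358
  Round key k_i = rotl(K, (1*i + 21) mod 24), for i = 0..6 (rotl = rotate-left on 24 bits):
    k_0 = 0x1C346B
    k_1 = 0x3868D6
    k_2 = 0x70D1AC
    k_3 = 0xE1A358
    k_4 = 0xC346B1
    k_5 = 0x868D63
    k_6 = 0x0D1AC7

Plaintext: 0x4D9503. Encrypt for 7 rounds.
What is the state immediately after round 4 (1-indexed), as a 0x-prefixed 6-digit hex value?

0x740815

s_0 = plaintext = 0x4D9503
s_1 = Round(s_0, k_0) = 0xDB7B42
s_2 = Round(s_1, k_1) = 0x02F627
s_3 = Round(s_2, k_2) = 0x7FAC1E
s_4 = Round(s_3, k_3) = 0x740815
s_5 = Round(s_4, k_4) = 0x9E403E
s_6 = Round(s_5, k_5) = 0x741877
s_7 = Round(s_6, k_6) = 0x57FCEA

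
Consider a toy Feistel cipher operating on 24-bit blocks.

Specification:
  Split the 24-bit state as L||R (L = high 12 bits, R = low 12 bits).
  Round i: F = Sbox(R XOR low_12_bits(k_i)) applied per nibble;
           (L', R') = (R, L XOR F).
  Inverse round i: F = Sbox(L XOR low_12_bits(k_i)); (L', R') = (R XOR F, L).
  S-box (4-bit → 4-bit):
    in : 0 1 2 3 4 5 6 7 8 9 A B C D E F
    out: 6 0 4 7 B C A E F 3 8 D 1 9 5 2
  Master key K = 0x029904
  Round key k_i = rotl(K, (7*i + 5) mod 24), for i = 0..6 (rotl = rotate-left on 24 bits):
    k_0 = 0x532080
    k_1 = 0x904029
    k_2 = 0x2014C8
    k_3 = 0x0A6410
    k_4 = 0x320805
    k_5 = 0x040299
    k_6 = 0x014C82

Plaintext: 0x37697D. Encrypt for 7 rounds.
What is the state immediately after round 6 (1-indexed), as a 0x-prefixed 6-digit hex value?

0x6307ED

s_0 = plaintext = 0x37697D
s_1 = Round(s_0, k_0) = 0x97D05F
s_2 = Round(s_1, k_1) = 0x05FF97
s_3 = Round(s_2, k_2) = 0xF97D9D
s_4 = Round(s_3, k_3) = 0xD9DC6E
s_5 = Round(s_4, k_4) = 0xC6E630
s_6 = Round(s_5, k_5) = 0x6307ED
s_7 = Round(s_6, k_6) = 0x7EDB92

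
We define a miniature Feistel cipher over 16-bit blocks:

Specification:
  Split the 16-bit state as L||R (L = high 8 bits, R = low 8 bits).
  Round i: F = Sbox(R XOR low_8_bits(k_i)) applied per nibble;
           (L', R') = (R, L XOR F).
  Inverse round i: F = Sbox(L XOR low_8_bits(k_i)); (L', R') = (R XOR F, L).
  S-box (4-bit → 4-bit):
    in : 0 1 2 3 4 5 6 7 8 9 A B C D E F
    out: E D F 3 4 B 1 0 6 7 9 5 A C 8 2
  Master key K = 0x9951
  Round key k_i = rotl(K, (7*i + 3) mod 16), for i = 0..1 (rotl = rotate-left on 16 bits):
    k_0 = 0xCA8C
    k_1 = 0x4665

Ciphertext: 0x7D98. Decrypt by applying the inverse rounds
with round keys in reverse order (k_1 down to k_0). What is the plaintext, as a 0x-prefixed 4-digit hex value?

0xD24E

s_0 = ciphertext = 0x7D98
s_1 = InvRound(s_0, k_1) = 0x4E7D
s_2 = InvRound(s_1, k_0) = 0xD24E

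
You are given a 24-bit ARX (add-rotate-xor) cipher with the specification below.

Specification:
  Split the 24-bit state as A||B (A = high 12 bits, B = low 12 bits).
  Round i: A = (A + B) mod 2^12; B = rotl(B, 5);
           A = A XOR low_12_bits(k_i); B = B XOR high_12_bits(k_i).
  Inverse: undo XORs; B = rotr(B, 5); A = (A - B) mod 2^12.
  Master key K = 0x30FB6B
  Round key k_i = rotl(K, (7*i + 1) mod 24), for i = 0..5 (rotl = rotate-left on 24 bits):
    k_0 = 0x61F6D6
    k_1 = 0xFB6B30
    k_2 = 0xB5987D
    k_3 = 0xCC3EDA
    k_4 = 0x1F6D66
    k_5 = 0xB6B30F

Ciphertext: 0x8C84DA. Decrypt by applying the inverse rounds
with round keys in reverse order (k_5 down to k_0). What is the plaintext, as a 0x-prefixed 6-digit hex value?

s_0 = ciphertext = 0x8C84DA
s_1 = InvRound(s_0, k_5) = 0x2CA8FD
s_2 = InvRound(s_1, k_4) = 0x9E45C8
s_3 = InvRound(s_2, k_3) = 0x1765C8
s_4 = InvRound(s_3, k_2) = 0x0178F4
s_5 = InvRound(s_4, k_1) = 0x9ED13A
s_6 = InvRound(s_5, k_0) = 0xC822B9

0xC822B9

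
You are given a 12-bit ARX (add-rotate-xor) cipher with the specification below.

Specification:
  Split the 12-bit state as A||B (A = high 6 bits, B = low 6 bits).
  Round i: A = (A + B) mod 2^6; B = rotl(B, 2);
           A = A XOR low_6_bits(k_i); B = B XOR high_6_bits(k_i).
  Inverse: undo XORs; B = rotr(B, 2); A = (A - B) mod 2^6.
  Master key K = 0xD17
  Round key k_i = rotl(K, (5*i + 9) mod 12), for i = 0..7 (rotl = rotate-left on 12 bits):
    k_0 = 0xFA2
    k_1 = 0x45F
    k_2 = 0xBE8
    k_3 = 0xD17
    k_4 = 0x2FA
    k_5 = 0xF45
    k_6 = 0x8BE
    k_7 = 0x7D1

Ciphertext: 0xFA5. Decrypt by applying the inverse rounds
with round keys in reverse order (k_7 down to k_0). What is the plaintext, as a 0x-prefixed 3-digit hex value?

0x7DA

s_0 = ciphertext = 0xFA5
s_1 = InvRound(s_0, k_7) = 0x06E
s_2 = InvRound(s_1, k_6) = 0xF03
s_3 = InvRound(s_2, k_5) = 0x2AF
s_4 = InvRound(s_3, k_4) = 0x9C9
s_5 = InvRound(s_4, k_3) = 0x45F
s_6 = InvRound(s_5, k_2) = 0xB4C
s_7 = InvRound(s_6, k_1) = 0x6D7
s_8 = InvRound(s_7, k_0) = 0x7DA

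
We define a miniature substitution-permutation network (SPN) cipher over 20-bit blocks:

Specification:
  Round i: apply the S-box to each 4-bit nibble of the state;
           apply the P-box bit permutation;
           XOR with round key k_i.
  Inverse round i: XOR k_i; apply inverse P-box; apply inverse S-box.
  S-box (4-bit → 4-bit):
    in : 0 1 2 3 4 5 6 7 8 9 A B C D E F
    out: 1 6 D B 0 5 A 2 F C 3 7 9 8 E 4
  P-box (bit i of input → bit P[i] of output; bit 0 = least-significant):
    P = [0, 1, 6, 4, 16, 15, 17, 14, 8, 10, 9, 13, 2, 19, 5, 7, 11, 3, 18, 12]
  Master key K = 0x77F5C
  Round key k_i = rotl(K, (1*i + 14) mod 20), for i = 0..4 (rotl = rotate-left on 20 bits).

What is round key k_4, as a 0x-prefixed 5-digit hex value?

0x1DFD7

K = 0x77F5C
k_0 = rotl(K, (1*0+14) mod 20) = rotl(K, 14) = 0x71DFD
k_1 = rotl(K, (1*1+14) mod 20) = rotl(K, 15) = 0xE3BFA
k_2 = rotl(K, (1*2+14) mod 20) = rotl(K, 16) = 0xC77F5
k_3 = rotl(K, (1*3+14) mod 20) = rotl(K, 17) = 0x8EFEB
k_4 = rotl(K, (1*4+14) mod 20) = rotl(K, 18) = 0x1DFD7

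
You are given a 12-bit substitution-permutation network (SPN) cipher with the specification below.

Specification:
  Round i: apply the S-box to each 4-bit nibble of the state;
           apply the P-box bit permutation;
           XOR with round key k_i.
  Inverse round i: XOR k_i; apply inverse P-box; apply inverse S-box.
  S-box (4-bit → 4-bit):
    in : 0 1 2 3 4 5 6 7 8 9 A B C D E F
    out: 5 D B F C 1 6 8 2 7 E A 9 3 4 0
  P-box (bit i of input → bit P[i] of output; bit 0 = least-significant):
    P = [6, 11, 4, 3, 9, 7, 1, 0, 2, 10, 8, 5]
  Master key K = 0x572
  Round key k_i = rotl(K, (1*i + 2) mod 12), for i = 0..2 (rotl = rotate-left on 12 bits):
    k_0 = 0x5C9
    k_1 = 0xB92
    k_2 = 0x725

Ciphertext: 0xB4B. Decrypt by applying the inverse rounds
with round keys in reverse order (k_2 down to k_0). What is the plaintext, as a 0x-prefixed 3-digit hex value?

s_0 = ciphertext = 0xB4B
s_1 = InvRound(s_0, k_2) = 0x2E2
s_2 = InvRound(s_1, k_1) = 0x4F9
s_3 = InvRound(s_2, k_0) = 0x4FE

0x4FE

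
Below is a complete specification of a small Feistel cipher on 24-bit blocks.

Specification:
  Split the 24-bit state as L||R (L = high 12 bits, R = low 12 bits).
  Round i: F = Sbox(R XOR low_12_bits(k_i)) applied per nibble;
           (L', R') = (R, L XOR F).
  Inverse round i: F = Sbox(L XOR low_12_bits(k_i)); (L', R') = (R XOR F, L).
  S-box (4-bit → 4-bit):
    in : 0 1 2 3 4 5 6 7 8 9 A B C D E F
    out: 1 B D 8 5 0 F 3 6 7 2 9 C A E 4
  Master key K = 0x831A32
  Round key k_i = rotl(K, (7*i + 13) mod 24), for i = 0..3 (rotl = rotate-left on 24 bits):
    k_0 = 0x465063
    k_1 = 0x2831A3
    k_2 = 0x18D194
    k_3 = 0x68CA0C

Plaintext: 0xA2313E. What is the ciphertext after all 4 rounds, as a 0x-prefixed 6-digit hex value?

s_0 = plaintext = 0xA2313E
s_1 = Round(s_0, k_0) = 0x13E129
s_2 = Round(s_1, k_1) = 0x12905C
s_3 = Round(s_2, k_2) = 0x05CAEF
s_4 = Round(s_3, k_3) = 0xAEF1B4

0xAEF1B4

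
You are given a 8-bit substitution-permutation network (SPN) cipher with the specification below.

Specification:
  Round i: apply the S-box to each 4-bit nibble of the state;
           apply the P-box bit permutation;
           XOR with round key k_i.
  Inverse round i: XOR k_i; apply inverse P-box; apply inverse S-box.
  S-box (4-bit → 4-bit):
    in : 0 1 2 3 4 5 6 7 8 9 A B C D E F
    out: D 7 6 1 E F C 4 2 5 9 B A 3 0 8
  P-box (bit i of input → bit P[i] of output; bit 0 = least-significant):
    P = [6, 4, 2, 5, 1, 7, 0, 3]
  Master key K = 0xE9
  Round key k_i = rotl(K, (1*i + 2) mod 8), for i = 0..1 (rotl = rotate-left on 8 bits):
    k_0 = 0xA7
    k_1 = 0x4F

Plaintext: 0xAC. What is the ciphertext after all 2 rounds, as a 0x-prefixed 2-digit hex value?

s_0 = plaintext = 0xAC
s_1 = Round(s_0, k_0) = 0x9D
s_2 = Round(s_1, k_1) = 0x1C

0x1C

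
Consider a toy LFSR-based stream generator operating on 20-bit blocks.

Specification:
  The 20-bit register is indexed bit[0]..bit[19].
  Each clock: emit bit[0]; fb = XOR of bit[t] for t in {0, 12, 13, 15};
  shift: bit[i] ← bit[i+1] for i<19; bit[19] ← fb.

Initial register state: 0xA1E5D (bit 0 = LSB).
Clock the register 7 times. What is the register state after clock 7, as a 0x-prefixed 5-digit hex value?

reg_0 = 0xA1E5D
clock 1: out=1, reg = 0x50F2E
clock 2: out=0, reg = 0x28797
clock 3: out=1, reg = 0x143CB
clock 4: out=1, reg = 0x8A1E5
clock 5: out=1, reg = 0xC50F2
clock 6: out=0, reg = 0xE2879
clock 7: out=1, reg = 0x7143C

0x7143C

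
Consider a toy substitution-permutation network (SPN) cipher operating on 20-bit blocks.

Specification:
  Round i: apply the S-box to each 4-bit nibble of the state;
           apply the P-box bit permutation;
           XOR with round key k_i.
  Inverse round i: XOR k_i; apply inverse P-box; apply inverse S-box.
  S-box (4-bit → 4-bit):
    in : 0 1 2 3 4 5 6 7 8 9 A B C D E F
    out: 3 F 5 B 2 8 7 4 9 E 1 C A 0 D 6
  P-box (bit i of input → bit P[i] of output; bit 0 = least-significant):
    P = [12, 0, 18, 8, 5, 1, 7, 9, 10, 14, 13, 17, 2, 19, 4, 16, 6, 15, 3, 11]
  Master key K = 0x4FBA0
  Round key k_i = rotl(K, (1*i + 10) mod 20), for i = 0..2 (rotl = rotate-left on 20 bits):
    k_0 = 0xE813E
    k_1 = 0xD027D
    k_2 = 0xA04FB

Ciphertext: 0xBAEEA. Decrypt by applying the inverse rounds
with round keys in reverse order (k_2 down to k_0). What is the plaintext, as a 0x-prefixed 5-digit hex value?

0xFE4B3

s_0 = ciphertext = 0xBAEEA
s_1 = InvRound(s_0, k_2) = 0xCB754
s_2 = InvRound(s_1, k_1) = 0xF52A3
s_3 = InvRound(s_2, k_0) = 0xFE4B3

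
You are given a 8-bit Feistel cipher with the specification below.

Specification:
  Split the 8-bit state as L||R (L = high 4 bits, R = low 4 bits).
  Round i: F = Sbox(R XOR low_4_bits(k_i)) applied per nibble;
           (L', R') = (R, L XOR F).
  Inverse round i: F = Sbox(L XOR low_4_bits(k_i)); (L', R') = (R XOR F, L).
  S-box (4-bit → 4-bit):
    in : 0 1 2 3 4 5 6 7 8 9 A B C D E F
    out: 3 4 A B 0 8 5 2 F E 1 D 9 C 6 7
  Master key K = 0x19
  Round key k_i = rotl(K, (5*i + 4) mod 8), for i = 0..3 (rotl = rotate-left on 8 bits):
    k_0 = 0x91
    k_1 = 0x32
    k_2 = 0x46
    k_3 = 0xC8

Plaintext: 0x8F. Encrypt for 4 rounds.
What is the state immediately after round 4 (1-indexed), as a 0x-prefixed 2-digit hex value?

s_0 = plaintext = 0x8F
s_1 = Round(s_0, k_0) = 0xFE
s_2 = Round(s_1, k_1) = 0xE6
s_3 = Round(s_2, k_2) = 0x6D
s_4 = Round(s_3, k_3) = 0xDE

0xDE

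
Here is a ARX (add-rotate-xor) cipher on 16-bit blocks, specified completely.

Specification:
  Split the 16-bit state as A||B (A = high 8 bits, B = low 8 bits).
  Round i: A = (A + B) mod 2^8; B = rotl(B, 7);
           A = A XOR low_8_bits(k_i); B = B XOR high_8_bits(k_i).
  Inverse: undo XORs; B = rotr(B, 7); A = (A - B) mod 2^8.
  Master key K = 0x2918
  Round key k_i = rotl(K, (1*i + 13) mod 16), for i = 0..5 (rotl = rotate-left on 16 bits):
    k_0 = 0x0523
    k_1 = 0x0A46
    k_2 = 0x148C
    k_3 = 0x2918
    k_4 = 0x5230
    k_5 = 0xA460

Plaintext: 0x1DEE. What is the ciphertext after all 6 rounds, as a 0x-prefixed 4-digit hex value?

0x0C76

s_0 = plaintext = 0x1DEE
s_1 = Round(s_0, k_0) = 0x2872
s_2 = Round(s_1, k_1) = 0xDC33
s_3 = Round(s_2, k_2) = 0x838D
s_4 = Round(s_3, k_3) = 0x08EF
s_5 = Round(s_4, k_4) = 0xC7A5
s_6 = Round(s_5, k_5) = 0x0C76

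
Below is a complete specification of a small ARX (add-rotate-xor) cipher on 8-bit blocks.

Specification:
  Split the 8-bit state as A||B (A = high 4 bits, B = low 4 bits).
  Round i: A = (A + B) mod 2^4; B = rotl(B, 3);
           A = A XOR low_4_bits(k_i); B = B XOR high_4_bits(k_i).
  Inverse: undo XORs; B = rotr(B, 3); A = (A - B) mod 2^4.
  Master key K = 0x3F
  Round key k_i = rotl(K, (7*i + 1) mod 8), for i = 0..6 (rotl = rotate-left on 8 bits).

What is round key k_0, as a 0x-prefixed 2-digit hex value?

K = 0x3F
k_0 = rotl(K, (7*0+1) mod 8) = rotl(K, 1) = 0x7E

0x7E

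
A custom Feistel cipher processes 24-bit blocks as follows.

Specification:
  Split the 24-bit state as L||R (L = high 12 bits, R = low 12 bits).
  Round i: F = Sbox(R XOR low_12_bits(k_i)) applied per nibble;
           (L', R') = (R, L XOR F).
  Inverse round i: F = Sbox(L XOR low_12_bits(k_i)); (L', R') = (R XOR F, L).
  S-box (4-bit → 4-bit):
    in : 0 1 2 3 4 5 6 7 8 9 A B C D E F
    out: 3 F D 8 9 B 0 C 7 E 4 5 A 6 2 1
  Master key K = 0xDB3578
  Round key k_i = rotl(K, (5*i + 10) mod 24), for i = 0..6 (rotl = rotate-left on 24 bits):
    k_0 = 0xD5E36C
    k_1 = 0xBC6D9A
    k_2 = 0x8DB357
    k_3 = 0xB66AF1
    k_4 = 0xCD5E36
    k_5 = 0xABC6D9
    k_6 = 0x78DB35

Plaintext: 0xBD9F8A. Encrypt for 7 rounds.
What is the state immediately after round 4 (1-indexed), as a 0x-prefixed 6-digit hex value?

0x19208A

s_0 = plaintext = 0xBD9F8A
s_1 = Round(s_0, k_0) = 0xF8A1F9
s_2 = Round(s_1, k_1) = 0x1F9582
s_3 = Round(s_2, k_2) = 0x582192
s_4 = Round(s_3, k_3) = 0x19208A
s_5 = Round(s_4, k_4) = 0x08A3C8
s_6 = Round(s_5, k_5) = 0x3C8B75
s_7 = Round(s_6, k_6) = 0xB7505B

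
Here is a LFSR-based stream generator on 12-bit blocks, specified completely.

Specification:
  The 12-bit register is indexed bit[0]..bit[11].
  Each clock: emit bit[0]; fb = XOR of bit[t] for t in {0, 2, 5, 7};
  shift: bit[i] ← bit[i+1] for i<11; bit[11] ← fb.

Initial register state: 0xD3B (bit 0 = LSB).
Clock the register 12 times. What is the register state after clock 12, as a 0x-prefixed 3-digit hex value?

0xDC6

reg_0 = 0xD3B
clock 1: out=1, reg = 0x69D
clock 2: out=1, reg = 0xB4E
clock 3: out=0, reg = 0xDA7
clock 4: out=1, reg = 0x6D3
clock 5: out=1, reg = 0x369
clock 6: out=1, reg = 0x1B4
clock 7: out=0, reg = 0x8DA
clock 8: out=0, reg = 0xC6D
clock 9: out=1, reg = 0xE36
clock 10: out=0, reg = 0x71B
clock 11: out=1, reg = 0xB8D
clock 12: out=1, reg = 0xDC6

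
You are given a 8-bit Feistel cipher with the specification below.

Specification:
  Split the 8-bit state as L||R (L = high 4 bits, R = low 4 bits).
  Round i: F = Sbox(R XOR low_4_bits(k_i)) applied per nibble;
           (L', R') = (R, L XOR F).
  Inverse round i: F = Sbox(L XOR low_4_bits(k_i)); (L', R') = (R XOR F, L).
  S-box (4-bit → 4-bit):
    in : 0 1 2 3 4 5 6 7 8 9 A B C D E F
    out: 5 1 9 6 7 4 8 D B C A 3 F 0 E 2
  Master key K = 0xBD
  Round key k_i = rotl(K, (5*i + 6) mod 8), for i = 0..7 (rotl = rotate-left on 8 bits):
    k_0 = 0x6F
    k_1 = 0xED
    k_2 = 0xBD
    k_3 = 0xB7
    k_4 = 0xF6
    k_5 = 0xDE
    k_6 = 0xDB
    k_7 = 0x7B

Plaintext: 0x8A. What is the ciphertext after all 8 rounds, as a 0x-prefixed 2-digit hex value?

0xD9

s_0 = plaintext = 0x8A
s_1 = Round(s_0, k_0) = 0xAC
s_2 = Round(s_1, k_1) = 0xCB
s_3 = Round(s_2, k_2) = 0xB4
s_4 = Round(s_3, k_3) = 0x4D
s_5 = Round(s_4, k_4) = 0xD7
s_6 = Round(s_5, k_5) = 0x71
s_7 = Round(s_6, k_6) = 0x1D
s_8 = Round(s_7, k_7) = 0xD9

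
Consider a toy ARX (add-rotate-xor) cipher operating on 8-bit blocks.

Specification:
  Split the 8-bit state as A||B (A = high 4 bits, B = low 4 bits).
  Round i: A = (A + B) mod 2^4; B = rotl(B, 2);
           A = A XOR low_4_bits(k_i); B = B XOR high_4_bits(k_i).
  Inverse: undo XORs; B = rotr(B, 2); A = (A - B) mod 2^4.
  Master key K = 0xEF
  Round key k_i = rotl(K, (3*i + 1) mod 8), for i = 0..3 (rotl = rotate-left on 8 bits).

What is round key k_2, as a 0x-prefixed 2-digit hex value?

0xF7

K = 0xEF
k_0 = rotl(K, (3*0+1) mod 8) = rotl(K, 1) = 0xDF
k_1 = rotl(K, (3*1+1) mod 8) = rotl(K, 4) = 0xFE
k_2 = rotl(K, (3*2+1) mod 8) = rotl(K, 7) = 0xF7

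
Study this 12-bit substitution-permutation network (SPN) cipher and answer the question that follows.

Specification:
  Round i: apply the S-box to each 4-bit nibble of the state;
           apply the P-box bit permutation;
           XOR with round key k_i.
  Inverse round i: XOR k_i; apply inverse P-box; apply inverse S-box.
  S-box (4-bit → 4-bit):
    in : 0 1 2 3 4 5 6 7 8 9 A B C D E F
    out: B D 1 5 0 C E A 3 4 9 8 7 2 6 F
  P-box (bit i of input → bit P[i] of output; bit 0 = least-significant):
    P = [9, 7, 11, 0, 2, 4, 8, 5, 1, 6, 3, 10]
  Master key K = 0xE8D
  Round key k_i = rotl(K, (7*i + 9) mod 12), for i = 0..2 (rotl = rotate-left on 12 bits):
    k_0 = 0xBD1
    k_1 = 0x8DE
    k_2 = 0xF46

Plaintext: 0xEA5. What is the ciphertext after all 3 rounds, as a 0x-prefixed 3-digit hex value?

s_0 = plaintext = 0xEA5
s_1 = Round(s_0, k_0) = 0x3BC
s_2 = Round(s_1, k_1) = 0x274
s_3 = Round(s_2, k_2) = 0xF74

0xF74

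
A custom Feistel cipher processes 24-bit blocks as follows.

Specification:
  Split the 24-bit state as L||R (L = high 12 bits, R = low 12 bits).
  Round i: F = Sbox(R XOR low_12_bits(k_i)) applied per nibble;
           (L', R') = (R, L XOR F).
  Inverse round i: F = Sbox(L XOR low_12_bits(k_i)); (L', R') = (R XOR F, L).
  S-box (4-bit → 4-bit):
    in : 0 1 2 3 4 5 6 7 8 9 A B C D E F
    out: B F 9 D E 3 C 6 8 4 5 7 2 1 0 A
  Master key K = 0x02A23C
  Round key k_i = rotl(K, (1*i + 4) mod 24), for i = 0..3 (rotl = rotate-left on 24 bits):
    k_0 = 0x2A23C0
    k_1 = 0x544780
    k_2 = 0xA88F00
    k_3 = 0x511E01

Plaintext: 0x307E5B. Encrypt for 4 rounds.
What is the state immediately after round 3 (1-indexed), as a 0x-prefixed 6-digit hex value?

s_0 = plaintext = 0x307E5B
s_1 = Round(s_0, k_0) = 0xE5B240
s_2 = Round(s_1, k_1) = 0x240D70
s_3 = Round(s_2, k_2) = 0xD70B2B
s_4 = Round(s_3, k_3) = 0xB2BEE5

0xD70B2B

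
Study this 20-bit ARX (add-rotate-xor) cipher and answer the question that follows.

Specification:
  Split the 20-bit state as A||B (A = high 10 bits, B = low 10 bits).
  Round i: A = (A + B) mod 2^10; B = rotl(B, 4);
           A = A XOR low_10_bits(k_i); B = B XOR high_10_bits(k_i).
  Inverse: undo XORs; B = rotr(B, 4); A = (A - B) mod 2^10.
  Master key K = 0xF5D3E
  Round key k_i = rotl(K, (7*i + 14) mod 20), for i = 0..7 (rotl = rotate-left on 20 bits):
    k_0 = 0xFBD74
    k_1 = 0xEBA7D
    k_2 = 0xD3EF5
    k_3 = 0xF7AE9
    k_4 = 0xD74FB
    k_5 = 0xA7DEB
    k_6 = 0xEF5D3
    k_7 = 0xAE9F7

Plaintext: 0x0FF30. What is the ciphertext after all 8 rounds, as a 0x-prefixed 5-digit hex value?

0x49290

s_0 = plaintext = 0x0FF30
s_1 = Round(s_0, k_0) = 0x86CE3
s_2 = Round(s_1, k_1) = 0x20D9D
s_3 = Round(s_2, k_2) = 0x35699
s_4 = Round(s_3, k_3) = 0x61E44
s_5 = Round(s_4, k_4) = 0xCC314
s_6 = Round(s_5, k_5) = 0xEBFD3
s_7 = Round(s_6, k_6) = 0x94682
s_8 = Round(s_7, k_7) = 0x49290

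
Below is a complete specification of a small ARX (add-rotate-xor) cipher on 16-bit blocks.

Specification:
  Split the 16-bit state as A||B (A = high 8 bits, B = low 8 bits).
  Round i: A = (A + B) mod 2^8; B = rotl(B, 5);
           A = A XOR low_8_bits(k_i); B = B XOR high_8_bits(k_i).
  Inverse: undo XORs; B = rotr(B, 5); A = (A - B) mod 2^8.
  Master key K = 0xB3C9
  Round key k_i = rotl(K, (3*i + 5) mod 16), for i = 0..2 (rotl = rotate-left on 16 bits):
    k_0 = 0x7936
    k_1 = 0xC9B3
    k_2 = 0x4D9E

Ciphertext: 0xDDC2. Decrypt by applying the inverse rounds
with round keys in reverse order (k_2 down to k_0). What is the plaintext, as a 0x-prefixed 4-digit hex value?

0x4BA6

s_0 = ciphertext = 0xDDC2
s_1 = InvRound(s_0, k_2) = 0xC77C
s_2 = InvRound(s_1, k_1) = 0xC7AD
s_3 = InvRound(s_2, k_0) = 0x4BA6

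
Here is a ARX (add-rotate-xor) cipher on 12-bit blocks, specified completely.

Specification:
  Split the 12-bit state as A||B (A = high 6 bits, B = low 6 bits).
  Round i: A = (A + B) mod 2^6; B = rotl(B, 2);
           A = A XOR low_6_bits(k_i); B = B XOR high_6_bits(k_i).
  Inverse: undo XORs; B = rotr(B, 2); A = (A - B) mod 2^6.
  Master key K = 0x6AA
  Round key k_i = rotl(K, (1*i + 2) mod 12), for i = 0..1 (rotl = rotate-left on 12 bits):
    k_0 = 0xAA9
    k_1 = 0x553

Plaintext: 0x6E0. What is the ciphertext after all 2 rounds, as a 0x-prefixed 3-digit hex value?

0xA77

s_0 = plaintext = 0x6E0
s_1 = Round(s_0, k_0) = 0x4A8
s_2 = Round(s_1, k_1) = 0xA77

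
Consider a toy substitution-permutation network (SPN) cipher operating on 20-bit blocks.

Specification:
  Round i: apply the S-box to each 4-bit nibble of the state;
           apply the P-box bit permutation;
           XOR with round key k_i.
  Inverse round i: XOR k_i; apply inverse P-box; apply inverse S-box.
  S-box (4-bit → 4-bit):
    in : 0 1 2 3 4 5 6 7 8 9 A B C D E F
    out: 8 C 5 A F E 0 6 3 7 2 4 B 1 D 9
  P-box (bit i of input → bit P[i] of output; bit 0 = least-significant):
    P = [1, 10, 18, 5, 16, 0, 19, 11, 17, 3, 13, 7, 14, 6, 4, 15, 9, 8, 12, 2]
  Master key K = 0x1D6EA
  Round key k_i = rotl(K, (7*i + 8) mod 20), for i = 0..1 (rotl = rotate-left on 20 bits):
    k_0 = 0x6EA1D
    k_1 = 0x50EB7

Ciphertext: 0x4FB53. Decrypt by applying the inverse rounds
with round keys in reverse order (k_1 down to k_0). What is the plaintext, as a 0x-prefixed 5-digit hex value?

0xCA4FD

s_0 = ciphertext = 0x4FB53
s_1 = InvRound(s_0, k_1) = 0x5C1D3
s_2 = InvRound(s_1, k_0) = 0xCA4FD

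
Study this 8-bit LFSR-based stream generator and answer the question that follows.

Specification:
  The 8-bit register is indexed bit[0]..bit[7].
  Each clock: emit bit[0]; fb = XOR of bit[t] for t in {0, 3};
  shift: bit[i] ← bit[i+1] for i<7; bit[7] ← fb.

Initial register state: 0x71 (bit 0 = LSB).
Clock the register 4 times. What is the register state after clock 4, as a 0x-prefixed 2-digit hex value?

reg_0 = 0x71
clock 1: out=1, reg = 0xB8
clock 2: out=0, reg = 0xDC
clock 3: out=0, reg = 0xEE
clock 4: out=0, reg = 0xF7

0xF7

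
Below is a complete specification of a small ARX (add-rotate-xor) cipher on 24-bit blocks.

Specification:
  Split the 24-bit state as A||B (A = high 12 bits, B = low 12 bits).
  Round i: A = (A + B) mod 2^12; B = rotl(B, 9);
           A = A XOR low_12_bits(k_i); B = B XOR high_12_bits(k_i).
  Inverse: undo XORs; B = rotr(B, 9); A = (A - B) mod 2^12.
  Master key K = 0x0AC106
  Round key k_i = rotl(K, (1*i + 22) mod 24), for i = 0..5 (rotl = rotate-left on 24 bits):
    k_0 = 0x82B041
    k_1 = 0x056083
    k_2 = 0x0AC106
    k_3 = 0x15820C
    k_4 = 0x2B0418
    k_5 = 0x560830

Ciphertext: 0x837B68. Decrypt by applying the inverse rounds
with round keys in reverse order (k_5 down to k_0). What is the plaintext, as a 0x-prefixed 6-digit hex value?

0xA7AA29

s_0 = ciphertext = 0x837B68
s_1 = InvRound(s_0, k_5) = 0xFC0047
s_2 = InvRound(s_1, k_4) = 0x41F7B9
s_3 = InvRound(s_2, k_3) = 0xF0870B
s_4 = InvRound(s_3, k_2) = 0x0D3D3B
s_5 = InvRound(s_4, k_1) = 0x4E2B6E
s_6 = InvRound(s_5, k_0) = 0xA7AA29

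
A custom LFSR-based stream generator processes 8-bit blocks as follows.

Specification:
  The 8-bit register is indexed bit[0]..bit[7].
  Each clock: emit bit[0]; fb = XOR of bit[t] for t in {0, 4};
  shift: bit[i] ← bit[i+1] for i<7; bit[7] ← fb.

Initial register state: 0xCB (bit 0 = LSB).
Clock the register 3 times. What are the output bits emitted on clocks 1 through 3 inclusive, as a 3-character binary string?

110

reg_0 = 0xCB
clock 1: out=1, reg = 0xE5
clock 2: out=1, reg = 0xF2
clock 3: out=0, reg = 0xF9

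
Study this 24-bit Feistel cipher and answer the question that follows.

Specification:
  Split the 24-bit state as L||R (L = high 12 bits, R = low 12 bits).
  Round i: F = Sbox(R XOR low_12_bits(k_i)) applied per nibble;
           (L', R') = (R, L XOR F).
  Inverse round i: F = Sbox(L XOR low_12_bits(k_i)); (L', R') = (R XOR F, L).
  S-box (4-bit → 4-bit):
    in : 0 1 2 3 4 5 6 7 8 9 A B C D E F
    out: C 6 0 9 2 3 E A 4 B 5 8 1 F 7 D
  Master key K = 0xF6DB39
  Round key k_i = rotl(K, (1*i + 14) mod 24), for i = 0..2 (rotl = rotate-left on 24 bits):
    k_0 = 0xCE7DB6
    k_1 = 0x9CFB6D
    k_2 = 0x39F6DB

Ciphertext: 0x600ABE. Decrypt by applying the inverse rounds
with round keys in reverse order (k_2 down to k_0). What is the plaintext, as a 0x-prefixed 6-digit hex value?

0x4C1908

s_0 = ciphertext = 0x600ABE
s_1 = InvRound(s_0, k_2) = 0x646600
s_2 = InvRound(s_1, k_1) = 0x908646
s_3 = InvRound(s_2, k_0) = 0x4C1908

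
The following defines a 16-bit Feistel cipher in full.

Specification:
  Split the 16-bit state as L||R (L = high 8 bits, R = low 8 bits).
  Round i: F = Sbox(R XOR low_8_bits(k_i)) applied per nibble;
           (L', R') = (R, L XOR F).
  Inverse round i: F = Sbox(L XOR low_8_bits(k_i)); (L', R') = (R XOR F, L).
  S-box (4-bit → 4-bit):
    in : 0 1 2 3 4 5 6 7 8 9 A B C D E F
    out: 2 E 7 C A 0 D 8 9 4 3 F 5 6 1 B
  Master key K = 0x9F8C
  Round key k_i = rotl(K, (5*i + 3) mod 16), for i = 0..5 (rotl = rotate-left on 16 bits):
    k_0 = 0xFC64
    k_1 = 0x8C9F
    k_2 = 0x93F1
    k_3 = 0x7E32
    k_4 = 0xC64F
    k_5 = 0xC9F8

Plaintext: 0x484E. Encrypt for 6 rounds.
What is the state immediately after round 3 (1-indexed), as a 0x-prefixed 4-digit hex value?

0x74AB

s_0 = plaintext = 0x484E
s_1 = Round(s_0, k_0) = 0x4E3B
s_2 = Round(s_1, k_1) = 0x3B74
s_3 = Round(s_2, k_2) = 0x74AB
s_4 = Round(s_3, k_3) = 0xAB30
s_5 = Round(s_4, k_4) = 0x3020
s_6 = Round(s_5, k_5) = 0x2059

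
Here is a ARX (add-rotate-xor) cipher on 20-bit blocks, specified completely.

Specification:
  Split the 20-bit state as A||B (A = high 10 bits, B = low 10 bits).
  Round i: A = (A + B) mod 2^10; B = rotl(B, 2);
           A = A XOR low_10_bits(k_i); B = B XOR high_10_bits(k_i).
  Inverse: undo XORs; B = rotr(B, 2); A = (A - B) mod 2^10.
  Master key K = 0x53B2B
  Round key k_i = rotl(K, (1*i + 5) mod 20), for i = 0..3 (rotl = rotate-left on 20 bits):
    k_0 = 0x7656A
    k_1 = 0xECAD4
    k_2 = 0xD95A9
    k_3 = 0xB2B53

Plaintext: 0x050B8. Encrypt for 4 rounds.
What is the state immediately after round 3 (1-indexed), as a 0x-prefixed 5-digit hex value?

0x32632

s_0 = plaintext = 0x050B8
s_1 = Round(s_0, k_0) = 0x69B39
s_2 = Round(s_1, k_1) = 0x82F55
s_3 = Round(s_2, k_2) = 0x32632
s_4 = Round(s_3, k_3) = 0x6A200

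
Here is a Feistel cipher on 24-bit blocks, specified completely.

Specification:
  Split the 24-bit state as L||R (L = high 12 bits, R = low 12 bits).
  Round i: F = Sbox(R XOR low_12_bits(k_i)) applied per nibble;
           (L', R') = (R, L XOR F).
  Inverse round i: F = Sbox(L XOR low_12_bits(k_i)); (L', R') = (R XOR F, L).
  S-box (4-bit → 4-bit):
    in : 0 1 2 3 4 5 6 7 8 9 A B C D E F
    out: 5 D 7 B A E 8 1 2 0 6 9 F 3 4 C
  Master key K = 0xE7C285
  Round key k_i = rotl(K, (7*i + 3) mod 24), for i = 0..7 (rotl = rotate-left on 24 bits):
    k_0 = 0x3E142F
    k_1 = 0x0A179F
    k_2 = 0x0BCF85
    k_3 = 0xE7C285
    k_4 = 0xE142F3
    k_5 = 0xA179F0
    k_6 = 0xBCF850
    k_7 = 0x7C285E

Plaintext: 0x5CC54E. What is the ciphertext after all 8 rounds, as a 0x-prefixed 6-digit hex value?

0xB83DB1

s_0 = plaintext = 0x5CC54E
s_1 = Round(s_0, k_0) = 0x54E841
s_2 = Round(s_1, k_1) = 0x84197A
s_3 = Round(s_2, k_2) = 0x97A08D
s_4 = Round(s_3, k_3) = 0x08DE28
s_5 = Round(s_4, k_4) = 0xE28FB4
s_6 = Round(s_5, k_5) = 0xFB4682
s_7 = Round(s_6, k_6) = 0x682B83
s_8 = Round(s_7, k_7) = 0xB83DB1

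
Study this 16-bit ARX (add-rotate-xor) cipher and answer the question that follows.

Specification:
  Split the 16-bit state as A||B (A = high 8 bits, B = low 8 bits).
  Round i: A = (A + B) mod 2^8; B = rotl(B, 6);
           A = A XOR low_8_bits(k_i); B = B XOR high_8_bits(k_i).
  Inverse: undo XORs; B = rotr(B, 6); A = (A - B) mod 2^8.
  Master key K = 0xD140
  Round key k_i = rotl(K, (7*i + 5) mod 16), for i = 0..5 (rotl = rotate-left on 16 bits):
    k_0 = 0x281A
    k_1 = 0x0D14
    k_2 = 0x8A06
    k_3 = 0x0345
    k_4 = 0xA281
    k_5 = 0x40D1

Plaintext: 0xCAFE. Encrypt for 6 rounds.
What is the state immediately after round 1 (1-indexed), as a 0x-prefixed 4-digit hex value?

0xD297

s_0 = plaintext = 0xCAFE
s_1 = Round(s_0, k_0) = 0xD297
s_2 = Round(s_1, k_1) = 0x7DE8
s_3 = Round(s_2, k_2) = 0x63B0
s_4 = Round(s_3, k_3) = 0x562F
s_5 = Round(s_4, k_4) = 0x0469
s_6 = Round(s_5, k_5) = 0xBC1A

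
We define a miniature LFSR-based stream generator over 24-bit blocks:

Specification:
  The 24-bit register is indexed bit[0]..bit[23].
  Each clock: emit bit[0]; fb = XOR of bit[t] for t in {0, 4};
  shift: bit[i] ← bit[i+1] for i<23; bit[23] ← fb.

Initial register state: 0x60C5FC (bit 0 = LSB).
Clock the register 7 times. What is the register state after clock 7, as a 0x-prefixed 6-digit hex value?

reg_0 = 0x60C5FC
clock 1: out=0, reg = 0xB062FE
clock 2: out=0, reg = 0xD8317F
clock 3: out=1, reg = 0x6C18BF
clock 4: out=1, reg = 0x360C5F
clock 5: out=1, reg = 0x1B062F
clock 6: out=1, reg = 0x8D8317
clock 7: out=1, reg = 0x46C18B

0x46C18B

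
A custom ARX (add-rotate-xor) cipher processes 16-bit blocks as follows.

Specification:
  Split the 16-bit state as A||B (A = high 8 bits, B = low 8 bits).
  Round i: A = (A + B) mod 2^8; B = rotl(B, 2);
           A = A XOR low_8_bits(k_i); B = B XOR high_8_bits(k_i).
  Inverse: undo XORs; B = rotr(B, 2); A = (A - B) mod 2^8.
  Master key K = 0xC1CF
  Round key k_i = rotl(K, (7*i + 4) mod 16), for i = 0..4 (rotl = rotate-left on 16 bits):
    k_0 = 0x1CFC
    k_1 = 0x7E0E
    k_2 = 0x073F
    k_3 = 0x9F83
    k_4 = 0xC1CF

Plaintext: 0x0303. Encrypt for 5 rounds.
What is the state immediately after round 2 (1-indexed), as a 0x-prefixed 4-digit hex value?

s_0 = plaintext = 0x0303
s_1 = Round(s_0, k_0) = 0xFA10
s_2 = Round(s_1, k_1) = 0x043E
s_3 = Round(s_2, k_2) = 0x7DFF
s_4 = Round(s_3, k_3) = 0xFF60
s_5 = Round(s_4, k_4) = 0x9040

0x043E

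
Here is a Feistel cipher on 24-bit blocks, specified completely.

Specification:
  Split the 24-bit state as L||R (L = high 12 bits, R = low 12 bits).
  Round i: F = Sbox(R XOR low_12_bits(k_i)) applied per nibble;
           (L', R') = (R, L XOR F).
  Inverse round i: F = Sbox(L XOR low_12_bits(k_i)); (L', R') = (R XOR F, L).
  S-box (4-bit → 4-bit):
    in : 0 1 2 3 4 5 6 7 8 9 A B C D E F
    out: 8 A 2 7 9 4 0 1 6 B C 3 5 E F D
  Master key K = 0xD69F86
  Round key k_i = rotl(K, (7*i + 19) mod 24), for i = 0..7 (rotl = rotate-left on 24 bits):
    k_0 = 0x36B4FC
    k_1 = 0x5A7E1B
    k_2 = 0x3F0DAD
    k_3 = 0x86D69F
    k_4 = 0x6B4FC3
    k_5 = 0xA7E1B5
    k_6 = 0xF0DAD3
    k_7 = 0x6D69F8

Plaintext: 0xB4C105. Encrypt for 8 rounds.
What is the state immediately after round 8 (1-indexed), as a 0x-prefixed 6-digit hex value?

s_0 = plaintext = 0xB4C105
s_1 = Round(s_0, k_0) = 0x105F97
s_2 = Round(s_1, k_1) = 0xF97B60
s_3 = Round(s_2, k_2) = 0xB60FC9
s_4 = Round(s_3, k_3) = 0xFC9020
s_5 = Round(s_4, k_4) = 0x02023E
s_6 = Round(s_5, k_5) = 0x23E743
s_7 = Round(s_6, k_6) = 0x743C86
s_8 = Round(s_7, k_7) = 0xC8635C

0xC8635C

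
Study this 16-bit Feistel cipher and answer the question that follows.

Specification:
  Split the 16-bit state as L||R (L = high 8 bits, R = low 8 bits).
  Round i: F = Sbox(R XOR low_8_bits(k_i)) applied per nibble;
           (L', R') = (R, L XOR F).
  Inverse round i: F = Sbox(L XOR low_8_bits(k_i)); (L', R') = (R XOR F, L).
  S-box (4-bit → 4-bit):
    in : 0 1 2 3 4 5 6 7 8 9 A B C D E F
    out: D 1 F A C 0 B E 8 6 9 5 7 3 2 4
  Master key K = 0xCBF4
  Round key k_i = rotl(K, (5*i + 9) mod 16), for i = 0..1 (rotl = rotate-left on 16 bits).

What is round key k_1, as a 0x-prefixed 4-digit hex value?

K = 0xCBF4
k_0 = rotl(K, (5*0+9) mod 16) = rotl(K, 9) = 0xE997
k_1 = rotl(K, (5*1+9) mod 16) = rotl(K, 14) = 0x32FD

0x32FD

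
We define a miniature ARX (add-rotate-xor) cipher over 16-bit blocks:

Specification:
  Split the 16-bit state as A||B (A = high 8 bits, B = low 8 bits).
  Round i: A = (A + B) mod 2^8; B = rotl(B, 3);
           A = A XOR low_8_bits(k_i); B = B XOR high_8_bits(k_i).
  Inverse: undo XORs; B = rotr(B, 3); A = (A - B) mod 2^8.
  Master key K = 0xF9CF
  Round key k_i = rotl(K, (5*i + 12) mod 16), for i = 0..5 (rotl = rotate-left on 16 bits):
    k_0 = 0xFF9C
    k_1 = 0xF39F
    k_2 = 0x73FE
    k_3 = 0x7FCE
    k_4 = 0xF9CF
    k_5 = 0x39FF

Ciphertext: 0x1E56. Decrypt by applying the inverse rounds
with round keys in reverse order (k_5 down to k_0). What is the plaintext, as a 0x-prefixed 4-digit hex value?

s_0 = ciphertext = 0x1E56
s_1 = InvRound(s_0, k_5) = 0xF4ED
s_2 = InvRound(s_1, k_4) = 0xB982
s_3 = InvRound(s_2, k_3) = 0xB8BF
s_4 = InvRound(s_3, k_2) = 0xAD99
s_5 = InvRound(s_4, k_1) = 0xE54D
s_6 = InvRound(s_5, k_0) = 0x2356

0x2356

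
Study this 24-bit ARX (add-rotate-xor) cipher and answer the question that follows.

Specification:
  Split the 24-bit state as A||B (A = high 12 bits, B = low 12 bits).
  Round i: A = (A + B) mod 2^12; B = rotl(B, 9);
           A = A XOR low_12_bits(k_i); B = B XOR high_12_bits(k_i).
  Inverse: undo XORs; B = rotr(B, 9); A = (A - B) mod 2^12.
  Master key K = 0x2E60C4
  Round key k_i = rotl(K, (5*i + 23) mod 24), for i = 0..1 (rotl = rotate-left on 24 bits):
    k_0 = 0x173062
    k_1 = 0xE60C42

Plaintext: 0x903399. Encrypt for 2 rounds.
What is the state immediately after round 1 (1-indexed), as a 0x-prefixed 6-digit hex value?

s_0 = plaintext = 0x903399
s_1 = Round(s_0, k_0) = 0xCFE300
s_2 = Round(s_1, k_1) = 0x3BCE00

0xCFE300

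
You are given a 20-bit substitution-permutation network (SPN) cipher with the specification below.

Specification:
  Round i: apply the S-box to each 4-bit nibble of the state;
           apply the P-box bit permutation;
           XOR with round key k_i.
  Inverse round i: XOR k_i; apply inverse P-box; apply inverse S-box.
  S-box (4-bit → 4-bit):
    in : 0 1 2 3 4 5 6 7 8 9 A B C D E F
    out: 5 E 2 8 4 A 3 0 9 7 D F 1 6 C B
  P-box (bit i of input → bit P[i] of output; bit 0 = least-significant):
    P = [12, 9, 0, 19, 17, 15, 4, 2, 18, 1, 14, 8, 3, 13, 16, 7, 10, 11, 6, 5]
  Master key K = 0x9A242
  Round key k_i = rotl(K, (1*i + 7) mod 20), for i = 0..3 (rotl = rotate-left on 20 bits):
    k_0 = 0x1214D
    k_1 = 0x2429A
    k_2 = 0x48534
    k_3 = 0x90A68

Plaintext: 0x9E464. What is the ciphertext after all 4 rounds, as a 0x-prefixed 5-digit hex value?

s_0 = plaintext = 0x9E464
s_1 = Round(s_0, k_0) = 0x2ED8C
s_2 = Round(s_1, k_1) = 0x11A1C
s_3 = Round(s_2, k_2) = 0x17CC0
s_4 = Round(s_3, k_3) = 0xF1209

0xF1209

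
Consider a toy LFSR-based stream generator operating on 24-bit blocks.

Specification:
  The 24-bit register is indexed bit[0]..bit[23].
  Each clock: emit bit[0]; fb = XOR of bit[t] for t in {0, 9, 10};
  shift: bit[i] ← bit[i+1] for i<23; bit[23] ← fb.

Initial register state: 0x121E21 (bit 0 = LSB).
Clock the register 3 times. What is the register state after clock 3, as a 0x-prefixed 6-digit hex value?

0x2243C4

reg_0 = 0x121E21
clock 1: out=1, reg = 0x890F10
clock 2: out=0, reg = 0x448788
clock 3: out=0, reg = 0x2243C4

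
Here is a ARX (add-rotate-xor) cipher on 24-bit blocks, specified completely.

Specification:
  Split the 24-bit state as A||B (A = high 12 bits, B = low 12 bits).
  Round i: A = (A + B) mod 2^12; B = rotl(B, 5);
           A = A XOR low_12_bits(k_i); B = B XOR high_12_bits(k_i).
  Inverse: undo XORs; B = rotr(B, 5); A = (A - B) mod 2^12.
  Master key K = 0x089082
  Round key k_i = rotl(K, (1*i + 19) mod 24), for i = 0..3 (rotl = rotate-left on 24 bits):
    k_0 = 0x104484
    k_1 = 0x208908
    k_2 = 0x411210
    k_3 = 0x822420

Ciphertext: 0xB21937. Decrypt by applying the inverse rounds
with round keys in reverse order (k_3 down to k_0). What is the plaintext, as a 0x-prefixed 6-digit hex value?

s_0 = ciphertext = 0xB21937
s_1 = InvRound(s_0, k_3) = 0x479A88
s_2 = InvRound(s_1, k_2) = 0x975CF4
s_3 = InvRound(s_2, k_1) = 0x206E77
s_4 = InvRound(s_3, k_0) = 0xC879FB

0xC879FB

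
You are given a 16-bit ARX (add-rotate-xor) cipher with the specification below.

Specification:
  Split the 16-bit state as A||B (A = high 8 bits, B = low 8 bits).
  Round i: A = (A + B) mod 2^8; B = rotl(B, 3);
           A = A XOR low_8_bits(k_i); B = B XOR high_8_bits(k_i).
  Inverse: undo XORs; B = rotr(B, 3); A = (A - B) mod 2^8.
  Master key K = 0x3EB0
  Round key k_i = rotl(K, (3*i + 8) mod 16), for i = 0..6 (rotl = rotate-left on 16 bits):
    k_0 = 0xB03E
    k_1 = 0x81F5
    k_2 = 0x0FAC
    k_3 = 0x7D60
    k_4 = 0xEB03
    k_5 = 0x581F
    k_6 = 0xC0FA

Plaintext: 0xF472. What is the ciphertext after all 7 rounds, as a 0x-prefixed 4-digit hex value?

s_0 = plaintext = 0xF472
s_1 = Round(s_0, k_0) = 0x5823
s_2 = Round(s_1, k_1) = 0x8E98
s_3 = Round(s_2, k_2) = 0x8ACB
s_4 = Round(s_3, k_3) = 0x3523
s_5 = Round(s_4, k_4) = 0x5BF2
s_6 = Round(s_5, k_5) = 0x52CF
s_7 = Round(s_6, k_6) = 0xDBBE

0xDBBE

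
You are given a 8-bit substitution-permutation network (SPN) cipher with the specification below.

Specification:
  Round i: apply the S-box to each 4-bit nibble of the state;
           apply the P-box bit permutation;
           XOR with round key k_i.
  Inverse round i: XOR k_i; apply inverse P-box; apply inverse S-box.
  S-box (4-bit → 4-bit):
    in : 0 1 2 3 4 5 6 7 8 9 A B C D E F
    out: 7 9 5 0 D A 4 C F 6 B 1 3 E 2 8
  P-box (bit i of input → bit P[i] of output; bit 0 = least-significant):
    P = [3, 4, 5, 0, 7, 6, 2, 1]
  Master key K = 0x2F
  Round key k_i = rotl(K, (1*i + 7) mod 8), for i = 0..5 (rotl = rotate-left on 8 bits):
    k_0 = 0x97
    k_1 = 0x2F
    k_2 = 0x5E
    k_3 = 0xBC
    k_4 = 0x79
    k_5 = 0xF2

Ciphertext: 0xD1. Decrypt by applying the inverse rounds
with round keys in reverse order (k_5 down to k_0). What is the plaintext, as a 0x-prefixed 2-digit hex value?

s_0 = ciphertext = 0xD1
s_1 = InvRound(s_0, k_5) = 0xF7
s_2 = InvRound(s_1, k_4) = 0x4B
s_3 = InvRound(s_2, k_3) = 0x8D
s_4 = InvRound(s_3, k_2) = 0xA5
s_5 = InvRound(s_4, k_1) = 0x1B
s_6 = InvRound(s_5, k_0) = 0x2B

0x2B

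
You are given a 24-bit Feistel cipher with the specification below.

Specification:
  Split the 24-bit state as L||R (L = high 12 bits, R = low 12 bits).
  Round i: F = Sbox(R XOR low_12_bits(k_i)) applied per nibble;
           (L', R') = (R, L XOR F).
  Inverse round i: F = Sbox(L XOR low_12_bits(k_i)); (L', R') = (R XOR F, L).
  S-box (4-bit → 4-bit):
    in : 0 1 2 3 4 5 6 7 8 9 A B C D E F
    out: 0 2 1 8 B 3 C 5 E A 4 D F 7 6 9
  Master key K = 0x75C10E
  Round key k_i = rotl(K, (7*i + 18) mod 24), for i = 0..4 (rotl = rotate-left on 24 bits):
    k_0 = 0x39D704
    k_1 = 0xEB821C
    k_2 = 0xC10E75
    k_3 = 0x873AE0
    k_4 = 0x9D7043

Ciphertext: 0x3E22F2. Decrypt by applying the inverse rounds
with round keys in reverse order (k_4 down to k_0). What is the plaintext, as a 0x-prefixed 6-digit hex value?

0xA2AAB8

s_0 = ciphertext = 0x3E22F2
s_1 = InvRound(s_0, k_4) = 0xAB03E2
s_2 = InvRound(s_1, k_3) = 0x3D2AB0
s_3 = InvRound(s_2, k_2) = 0xDF53D2
s_4 = InvRound(s_3, k_1) = 0xAB8DF5
s_5 = InvRound(s_4, k_0) = 0xA2AAB8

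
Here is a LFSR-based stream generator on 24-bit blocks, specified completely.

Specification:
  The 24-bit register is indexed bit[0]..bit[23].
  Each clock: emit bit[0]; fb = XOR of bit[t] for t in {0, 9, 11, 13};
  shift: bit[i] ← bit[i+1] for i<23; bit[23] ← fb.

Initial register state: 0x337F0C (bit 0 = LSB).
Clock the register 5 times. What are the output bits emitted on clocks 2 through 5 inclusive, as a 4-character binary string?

reg_0 = 0x337F0C
clock 1: out=0, reg = 0x99BF86
clock 2: out=0, reg = 0xCCDFC3
clock 3: out=1, reg = 0xE66FE1
clock 4: out=1, reg = 0x7337F0
clock 5: out=0, reg = 0x399BF8

0110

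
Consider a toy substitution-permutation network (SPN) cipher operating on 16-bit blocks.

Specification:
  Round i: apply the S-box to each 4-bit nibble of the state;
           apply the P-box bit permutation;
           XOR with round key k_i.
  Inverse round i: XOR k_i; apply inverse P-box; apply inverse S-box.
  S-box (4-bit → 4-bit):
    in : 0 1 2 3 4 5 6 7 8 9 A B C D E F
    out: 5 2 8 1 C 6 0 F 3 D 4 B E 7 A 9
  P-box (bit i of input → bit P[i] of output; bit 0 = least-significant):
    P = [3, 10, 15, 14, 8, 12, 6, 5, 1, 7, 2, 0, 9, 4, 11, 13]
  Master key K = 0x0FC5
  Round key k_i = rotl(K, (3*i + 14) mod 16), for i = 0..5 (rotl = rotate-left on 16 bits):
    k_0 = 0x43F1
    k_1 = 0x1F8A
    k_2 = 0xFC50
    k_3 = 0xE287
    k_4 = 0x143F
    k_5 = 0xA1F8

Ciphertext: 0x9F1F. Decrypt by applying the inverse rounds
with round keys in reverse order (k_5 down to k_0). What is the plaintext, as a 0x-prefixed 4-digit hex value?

s_0 = ciphertext = 0x9F1F
s_1 = InvRound(s_0, k_5) = 0x97C1
s_2 = InvRound(s_1, k_4) = 0x8D90
s_3 = InvRound(s_2, k_3) = 0x793E
s_4 = InvRound(s_3, k_2) = 0x609D
s_5 = InvRound(s_4, k_1) = 0x798E
s_6 = InvRound(s_5, k_0) = 0x79C3

0x79C3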